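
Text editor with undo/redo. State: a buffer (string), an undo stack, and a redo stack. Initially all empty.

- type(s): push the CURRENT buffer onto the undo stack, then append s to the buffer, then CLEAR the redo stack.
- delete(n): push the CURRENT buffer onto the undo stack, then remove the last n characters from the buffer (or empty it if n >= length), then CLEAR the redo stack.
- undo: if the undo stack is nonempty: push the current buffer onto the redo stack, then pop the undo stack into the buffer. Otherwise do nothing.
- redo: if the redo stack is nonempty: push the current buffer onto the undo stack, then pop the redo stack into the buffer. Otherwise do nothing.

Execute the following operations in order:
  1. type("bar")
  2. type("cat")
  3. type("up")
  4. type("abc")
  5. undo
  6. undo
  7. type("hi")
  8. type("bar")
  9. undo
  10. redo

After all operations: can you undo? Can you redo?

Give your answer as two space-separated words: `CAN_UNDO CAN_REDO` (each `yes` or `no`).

After op 1 (type): buf='bar' undo_depth=1 redo_depth=0
After op 2 (type): buf='barcat' undo_depth=2 redo_depth=0
After op 3 (type): buf='barcatup' undo_depth=3 redo_depth=0
After op 4 (type): buf='barcatupabc' undo_depth=4 redo_depth=0
After op 5 (undo): buf='barcatup' undo_depth=3 redo_depth=1
After op 6 (undo): buf='barcat' undo_depth=2 redo_depth=2
After op 7 (type): buf='barcathi' undo_depth=3 redo_depth=0
After op 8 (type): buf='barcathibar' undo_depth=4 redo_depth=0
After op 9 (undo): buf='barcathi' undo_depth=3 redo_depth=1
After op 10 (redo): buf='barcathibar' undo_depth=4 redo_depth=0

Answer: yes no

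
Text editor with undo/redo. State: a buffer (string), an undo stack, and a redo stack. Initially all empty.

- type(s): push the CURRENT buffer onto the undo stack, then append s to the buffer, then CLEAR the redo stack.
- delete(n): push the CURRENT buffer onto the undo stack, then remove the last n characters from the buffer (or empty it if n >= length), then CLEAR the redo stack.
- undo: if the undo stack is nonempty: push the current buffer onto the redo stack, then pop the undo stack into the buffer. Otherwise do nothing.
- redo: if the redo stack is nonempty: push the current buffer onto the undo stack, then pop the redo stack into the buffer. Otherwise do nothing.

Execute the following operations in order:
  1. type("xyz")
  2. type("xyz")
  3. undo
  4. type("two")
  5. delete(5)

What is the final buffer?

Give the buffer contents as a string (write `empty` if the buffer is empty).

After op 1 (type): buf='xyz' undo_depth=1 redo_depth=0
After op 2 (type): buf='xyzxyz' undo_depth=2 redo_depth=0
After op 3 (undo): buf='xyz' undo_depth=1 redo_depth=1
After op 4 (type): buf='xyztwo' undo_depth=2 redo_depth=0
After op 5 (delete): buf='x' undo_depth=3 redo_depth=0

Answer: x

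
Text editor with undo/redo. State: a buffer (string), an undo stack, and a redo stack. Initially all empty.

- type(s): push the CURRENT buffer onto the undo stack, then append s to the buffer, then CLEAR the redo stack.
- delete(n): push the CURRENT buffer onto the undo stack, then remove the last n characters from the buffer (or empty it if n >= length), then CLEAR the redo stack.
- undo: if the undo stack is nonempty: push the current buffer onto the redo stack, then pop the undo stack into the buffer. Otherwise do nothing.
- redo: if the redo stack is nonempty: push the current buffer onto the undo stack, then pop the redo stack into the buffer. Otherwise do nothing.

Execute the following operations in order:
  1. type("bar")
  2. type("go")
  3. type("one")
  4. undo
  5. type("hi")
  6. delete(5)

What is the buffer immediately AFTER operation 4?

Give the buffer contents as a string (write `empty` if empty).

After op 1 (type): buf='bar' undo_depth=1 redo_depth=0
After op 2 (type): buf='bargo' undo_depth=2 redo_depth=0
After op 3 (type): buf='bargoone' undo_depth=3 redo_depth=0
After op 4 (undo): buf='bargo' undo_depth=2 redo_depth=1

Answer: bargo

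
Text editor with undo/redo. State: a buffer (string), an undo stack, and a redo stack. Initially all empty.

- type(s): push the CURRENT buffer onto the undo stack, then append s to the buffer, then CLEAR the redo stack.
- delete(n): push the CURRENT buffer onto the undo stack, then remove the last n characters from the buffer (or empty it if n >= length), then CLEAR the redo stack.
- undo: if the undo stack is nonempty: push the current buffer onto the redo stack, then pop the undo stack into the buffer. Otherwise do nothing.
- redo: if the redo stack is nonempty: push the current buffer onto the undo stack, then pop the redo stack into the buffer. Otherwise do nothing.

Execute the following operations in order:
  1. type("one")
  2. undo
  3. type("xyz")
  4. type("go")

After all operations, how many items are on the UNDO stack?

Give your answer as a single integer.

After op 1 (type): buf='one' undo_depth=1 redo_depth=0
After op 2 (undo): buf='(empty)' undo_depth=0 redo_depth=1
After op 3 (type): buf='xyz' undo_depth=1 redo_depth=0
After op 4 (type): buf='xyzgo' undo_depth=2 redo_depth=0

Answer: 2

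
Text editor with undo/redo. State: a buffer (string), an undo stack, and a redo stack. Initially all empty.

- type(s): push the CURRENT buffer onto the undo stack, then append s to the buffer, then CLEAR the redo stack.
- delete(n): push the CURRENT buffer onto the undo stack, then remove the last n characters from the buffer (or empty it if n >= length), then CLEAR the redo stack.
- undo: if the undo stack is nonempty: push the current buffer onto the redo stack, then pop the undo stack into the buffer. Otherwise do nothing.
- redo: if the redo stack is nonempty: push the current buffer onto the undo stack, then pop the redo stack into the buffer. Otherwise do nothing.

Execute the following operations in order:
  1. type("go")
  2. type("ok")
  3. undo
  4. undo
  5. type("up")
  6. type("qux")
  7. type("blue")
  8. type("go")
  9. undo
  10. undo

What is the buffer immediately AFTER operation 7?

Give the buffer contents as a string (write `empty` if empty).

Answer: upquxblue

Derivation:
After op 1 (type): buf='go' undo_depth=1 redo_depth=0
After op 2 (type): buf='gook' undo_depth=2 redo_depth=0
After op 3 (undo): buf='go' undo_depth=1 redo_depth=1
After op 4 (undo): buf='(empty)' undo_depth=0 redo_depth=2
After op 5 (type): buf='up' undo_depth=1 redo_depth=0
After op 6 (type): buf='upqux' undo_depth=2 redo_depth=0
After op 7 (type): buf='upquxblue' undo_depth=3 redo_depth=0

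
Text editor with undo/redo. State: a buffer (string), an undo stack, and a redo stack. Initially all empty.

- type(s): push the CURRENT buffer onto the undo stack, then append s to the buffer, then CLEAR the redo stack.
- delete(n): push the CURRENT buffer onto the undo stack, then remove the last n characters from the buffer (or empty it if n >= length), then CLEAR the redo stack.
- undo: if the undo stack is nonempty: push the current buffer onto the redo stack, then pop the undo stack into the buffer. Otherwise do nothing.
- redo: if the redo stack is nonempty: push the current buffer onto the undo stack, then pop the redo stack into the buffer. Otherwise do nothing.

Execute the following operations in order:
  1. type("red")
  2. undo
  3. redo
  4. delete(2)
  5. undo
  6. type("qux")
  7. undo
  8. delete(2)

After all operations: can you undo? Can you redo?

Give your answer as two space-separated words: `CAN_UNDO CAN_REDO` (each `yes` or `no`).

Answer: yes no

Derivation:
After op 1 (type): buf='red' undo_depth=1 redo_depth=0
After op 2 (undo): buf='(empty)' undo_depth=0 redo_depth=1
After op 3 (redo): buf='red' undo_depth=1 redo_depth=0
After op 4 (delete): buf='r' undo_depth=2 redo_depth=0
After op 5 (undo): buf='red' undo_depth=1 redo_depth=1
After op 6 (type): buf='redqux' undo_depth=2 redo_depth=0
After op 7 (undo): buf='red' undo_depth=1 redo_depth=1
After op 8 (delete): buf='r' undo_depth=2 redo_depth=0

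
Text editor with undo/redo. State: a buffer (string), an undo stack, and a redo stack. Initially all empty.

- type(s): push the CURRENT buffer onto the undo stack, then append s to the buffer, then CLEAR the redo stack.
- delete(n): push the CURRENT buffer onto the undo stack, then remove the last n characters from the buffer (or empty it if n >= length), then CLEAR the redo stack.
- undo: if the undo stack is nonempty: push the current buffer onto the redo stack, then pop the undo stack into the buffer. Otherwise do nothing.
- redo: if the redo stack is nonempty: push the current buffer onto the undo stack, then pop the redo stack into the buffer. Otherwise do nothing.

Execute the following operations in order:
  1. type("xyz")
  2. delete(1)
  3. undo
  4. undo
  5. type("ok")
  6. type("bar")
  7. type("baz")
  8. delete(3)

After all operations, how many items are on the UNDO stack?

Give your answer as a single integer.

After op 1 (type): buf='xyz' undo_depth=1 redo_depth=0
After op 2 (delete): buf='xy' undo_depth=2 redo_depth=0
After op 3 (undo): buf='xyz' undo_depth=1 redo_depth=1
After op 4 (undo): buf='(empty)' undo_depth=0 redo_depth=2
After op 5 (type): buf='ok' undo_depth=1 redo_depth=0
After op 6 (type): buf='okbar' undo_depth=2 redo_depth=0
After op 7 (type): buf='okbarbaz' undo_depth=3 redo_depth=0
After op 8 (delete): buf='okbar' undo_depth=4 redo_depth=0

Answer: 4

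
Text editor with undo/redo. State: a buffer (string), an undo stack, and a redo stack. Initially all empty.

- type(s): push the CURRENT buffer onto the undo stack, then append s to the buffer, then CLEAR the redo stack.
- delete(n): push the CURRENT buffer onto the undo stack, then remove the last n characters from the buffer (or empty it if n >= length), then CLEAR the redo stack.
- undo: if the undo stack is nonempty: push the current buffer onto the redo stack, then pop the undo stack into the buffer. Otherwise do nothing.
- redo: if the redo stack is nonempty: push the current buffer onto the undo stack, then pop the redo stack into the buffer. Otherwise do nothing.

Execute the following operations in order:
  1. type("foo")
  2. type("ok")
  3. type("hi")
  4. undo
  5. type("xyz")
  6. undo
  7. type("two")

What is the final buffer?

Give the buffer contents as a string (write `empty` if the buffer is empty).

Answer: foooktwo

Derivation:
After op 1 (type): buf='foo' undo_depth=1 redo_depth=0
After op 2 (type): buf='foook' undo_depth=2 redo_depth=0
After op 3 (type): buf='foookhi' undo_depth=3 redo_depth=0
After op 4 (undo): buf='foook' undo_depth=2 redo_depth=1
After op 5 (type): buf='foookxyz' undo_depth=3 redo_depth=0
After op 6 (undo): buf='foook' undo_depth=2 redo_depth=1
After op 7 (type): buf='foooktwo' undo_depth=3 redo_depth=0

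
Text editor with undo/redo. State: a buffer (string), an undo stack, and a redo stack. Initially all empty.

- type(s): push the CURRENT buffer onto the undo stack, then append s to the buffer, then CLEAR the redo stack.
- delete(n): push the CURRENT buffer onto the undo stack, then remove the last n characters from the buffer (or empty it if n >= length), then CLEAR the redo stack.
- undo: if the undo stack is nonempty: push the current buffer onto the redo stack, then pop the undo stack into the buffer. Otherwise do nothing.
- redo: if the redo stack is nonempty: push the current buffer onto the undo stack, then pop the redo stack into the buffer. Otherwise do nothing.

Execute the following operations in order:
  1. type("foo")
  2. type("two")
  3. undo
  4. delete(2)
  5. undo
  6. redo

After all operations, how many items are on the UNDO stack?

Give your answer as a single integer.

Answer: 2

Derivation:
After op 1 (type): buf='foo' undo_depth=1 redo_depth=0
After op 2 (type): buf='footwo' undo_depth=2 redo_depth=0
After op 3 (undo): buf='foo' undo_depth=1 redo_depth=1
After op 4 (delete): buf='f' undo_depth=2 redo_depth=0
After op 5 (undo): buf='foo' undo_depth=1 redo_depth=1
After op 6 (redo): buf='f' undo_depth=2 redo_depth=0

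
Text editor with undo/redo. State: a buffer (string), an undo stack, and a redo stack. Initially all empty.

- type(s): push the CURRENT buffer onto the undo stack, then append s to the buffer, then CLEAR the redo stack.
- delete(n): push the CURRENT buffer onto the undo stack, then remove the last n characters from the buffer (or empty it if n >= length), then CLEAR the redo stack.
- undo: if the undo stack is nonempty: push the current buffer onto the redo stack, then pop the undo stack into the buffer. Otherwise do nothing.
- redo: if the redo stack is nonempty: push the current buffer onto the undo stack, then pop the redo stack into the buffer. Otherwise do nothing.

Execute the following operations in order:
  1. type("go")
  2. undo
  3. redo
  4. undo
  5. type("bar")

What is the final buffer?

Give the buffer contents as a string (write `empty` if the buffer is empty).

After op 1 (type): buf='go' undo_depth=1 redo_depth=0
After op 2 (undo): buf='(empty)' undo_depth=0 redo_depth=1
After op 3 (redo): buf='go' undo_depth=1 redo_depth=0
After op 4 (undo): buf='(empty)' undo_depth=0 redo_depth=1
After op 5 (type): buf='bar' undo_depth=1 redo_depth=0

Answer: bar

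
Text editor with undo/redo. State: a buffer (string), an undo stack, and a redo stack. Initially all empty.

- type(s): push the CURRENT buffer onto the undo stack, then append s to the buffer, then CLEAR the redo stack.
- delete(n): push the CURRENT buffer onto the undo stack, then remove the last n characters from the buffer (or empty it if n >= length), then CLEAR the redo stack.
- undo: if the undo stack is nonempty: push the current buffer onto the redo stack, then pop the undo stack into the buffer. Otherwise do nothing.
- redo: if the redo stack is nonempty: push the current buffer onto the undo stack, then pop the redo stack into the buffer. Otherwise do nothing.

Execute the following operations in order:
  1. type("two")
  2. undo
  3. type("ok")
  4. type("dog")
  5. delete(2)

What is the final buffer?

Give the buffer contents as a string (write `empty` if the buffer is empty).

Answer: okd

Derivation:
After op 1 (type): buf='two' undo_depth=1 redo_depth=0
After op 2 (undo): buf='(empty)' undo_depth=0 redo_depth=1
After op 3 (type): buf='ok' undo_depth=1 redo_depth=0
After op 4 (type): buf='okdog' undo_depth=2 redo_depth=0
After op 5 (delete): buf='okd' undo_depth=3 redo_depth=0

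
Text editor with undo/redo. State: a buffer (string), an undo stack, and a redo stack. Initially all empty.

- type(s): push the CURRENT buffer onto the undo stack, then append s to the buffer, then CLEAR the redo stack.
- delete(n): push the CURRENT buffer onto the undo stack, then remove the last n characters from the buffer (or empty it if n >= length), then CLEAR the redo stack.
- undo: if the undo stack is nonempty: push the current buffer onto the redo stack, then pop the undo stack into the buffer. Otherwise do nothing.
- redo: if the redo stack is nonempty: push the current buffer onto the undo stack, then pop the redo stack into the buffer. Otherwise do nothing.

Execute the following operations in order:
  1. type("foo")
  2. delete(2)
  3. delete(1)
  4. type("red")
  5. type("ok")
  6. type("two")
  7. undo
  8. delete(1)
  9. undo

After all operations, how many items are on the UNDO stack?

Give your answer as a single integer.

Answer: 5

Derivation:
After op 1 (type): buf='foo' undo_depth=1 redo_depth=0
After op 2 (delete): buf='f' undo_depth=2 redo_depth=0
After op 3 (delete): buf='(empty)' undo_depth=3 redo_depth=0
After op 4 (type): buf='red' undo_depth=4 redo_depth=0
After op 5 (type): buf='redok' undo_depth=5 redo_depth=0
After op 6 (type): buf='redoktwo' undo_depth=6 redo_depth=0
After op 7 (undo): buf='redok' undo_depth=5 redo_depth=1
After op 8 (delete): buf='redo' undo_depth=6 redo_depth=0
After op 9 (undo): buf='redok' undo_depth=5 redo_depth=1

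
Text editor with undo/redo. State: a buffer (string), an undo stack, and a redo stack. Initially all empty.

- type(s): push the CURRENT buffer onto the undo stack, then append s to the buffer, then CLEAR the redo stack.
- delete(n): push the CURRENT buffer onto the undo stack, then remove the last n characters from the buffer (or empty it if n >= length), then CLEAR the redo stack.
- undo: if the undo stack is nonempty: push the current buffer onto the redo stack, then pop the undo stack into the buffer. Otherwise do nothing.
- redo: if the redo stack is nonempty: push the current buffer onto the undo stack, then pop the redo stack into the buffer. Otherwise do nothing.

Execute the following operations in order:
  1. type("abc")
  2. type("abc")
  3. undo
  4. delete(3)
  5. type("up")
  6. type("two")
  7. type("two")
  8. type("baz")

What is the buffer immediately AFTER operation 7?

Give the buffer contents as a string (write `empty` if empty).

Answer: uptwotwo

Derivation:
After op 1 (type): buf='abc' undo_depth=1 redo_depth=0
After op 2 (type): buf='abcabc' undo_depth=2 redo_depth=0
After op 3 (undo): buf='abc' undo_depth=1 redo_depth=1
After op 4 (delete): buf='(empty)' undo_depth=2 redo_depth=0
After op 5 (type): buf='up' undo_depth=3 redo_depth=0
After op 6 (type): buf='uptwo' undo_depth=4 redo_depth=0
After op 7 (type): buf='uptwotwo' undo_depth=5 redo_depth=0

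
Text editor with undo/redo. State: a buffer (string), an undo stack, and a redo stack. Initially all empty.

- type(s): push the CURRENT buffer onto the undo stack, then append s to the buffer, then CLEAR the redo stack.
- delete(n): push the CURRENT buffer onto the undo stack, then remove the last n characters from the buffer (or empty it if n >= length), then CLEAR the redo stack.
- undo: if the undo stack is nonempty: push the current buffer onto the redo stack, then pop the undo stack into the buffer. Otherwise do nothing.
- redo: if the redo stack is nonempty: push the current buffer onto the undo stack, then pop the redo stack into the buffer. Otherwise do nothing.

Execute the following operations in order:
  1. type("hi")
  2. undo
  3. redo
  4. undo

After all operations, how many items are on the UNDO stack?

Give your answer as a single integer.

Answer: 0

Derivation:
After op 1 (type): buf='hi' undo_depth=1 redo_depth=0
After op 2 (undo): buf='(empty)' undo_depth=0 redo_depth=1
After op 3 (redo): buf='hi' undo_depth=1 redo_depth=0
After op 4 (undo): buf='(empty)' undo_depth=0 redo_depth=1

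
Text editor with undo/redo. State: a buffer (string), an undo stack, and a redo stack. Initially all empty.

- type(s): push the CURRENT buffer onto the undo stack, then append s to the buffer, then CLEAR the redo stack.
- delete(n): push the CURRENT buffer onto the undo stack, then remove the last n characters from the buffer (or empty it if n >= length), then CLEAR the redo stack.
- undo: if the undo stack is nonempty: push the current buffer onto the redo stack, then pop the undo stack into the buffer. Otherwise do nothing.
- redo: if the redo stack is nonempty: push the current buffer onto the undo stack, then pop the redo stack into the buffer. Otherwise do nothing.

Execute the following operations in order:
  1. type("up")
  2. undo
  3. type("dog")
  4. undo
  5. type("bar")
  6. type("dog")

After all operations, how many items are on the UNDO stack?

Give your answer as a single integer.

Answer: 2

Derivation:
After op 1 (type): buf='up' undo_depth=1 redo_depth=0
After op 2 (undo): buf='(empty)' undo_depth=0 redo_depth=1
After op 3 (type): buf='dog' undo_depth=1 redo_depth=0
After op 4 (undo): buf='(empty)' undo_depth=0 redo_depth=1
After op 5 (type): buf='bar' undo_depth=1 redo_depth=0
After op 6 (type): buf='bardog' undo_depth=2 redo_depth=0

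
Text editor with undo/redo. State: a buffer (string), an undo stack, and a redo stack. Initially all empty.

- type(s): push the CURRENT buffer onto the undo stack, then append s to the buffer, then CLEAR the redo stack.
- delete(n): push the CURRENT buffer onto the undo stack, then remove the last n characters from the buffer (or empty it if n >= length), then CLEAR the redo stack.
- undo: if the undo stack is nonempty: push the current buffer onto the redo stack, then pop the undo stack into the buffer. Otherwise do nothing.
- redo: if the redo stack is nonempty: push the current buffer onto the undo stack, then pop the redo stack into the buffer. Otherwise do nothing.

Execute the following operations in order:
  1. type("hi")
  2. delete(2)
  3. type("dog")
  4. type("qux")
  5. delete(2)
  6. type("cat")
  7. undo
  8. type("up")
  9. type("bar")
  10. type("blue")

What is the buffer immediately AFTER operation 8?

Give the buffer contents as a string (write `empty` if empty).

After op 1 (type): buf='hi' undo_depth=1 redo_depth=0
After op 2 (delete): buf='(empty)' undo_depth=2 redo_depth=0
After op 3 (type): buf='dog' undo_depth=3 redo_depth=0
After op 4 (type): buf='dogqux' undo_depth=4 redo_depth=0
After op 5 (delete): buf='dogq' undo_depth=5 redo_depth=0
After op 6 (type): buf='dogqcat' undo_depth=6 redo_depth=0
After op 7 (undo): buf='dogq' undo_depth=5 redo_depth=1
After op 8 (type): buf='dogqup' undo_depth=6 redo_depth=0

Answer: dogqup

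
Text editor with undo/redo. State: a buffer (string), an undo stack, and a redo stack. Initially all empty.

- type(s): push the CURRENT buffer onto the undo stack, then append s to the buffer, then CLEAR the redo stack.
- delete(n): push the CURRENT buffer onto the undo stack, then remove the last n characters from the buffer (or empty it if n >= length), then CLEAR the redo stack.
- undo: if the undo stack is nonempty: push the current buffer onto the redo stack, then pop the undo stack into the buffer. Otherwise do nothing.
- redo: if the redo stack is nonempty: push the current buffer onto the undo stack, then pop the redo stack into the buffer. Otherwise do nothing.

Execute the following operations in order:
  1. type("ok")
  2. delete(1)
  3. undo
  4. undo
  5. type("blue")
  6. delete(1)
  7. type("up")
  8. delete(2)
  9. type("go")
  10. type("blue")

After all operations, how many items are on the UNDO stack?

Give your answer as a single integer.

After op 1 (type): buf='ok' undo_depth=1 redo_depth=0
After op 2 (delete): buf='o' undo_depth=2 redo_depth=0
After op 3 (undo): buf='ok' undo_depth=1 redo_depth=1
After op 4 (undo): buf='(empty)' undo_depth=0 redo_depth=2
After op 5 (type): buf='blue' undo_depth=1 redo_depth=0
After op 6 (delete): buf='blu' undo_depth=2 redo_depth=0
After op 7 (type): buf='bluup' undo_depth=3 redo_depth=0
After op 8 (delete): buf='blu' undo_depth=4 redo_depth=0
After op 9 (type): buf='blugo' undo_depth=5 redo_depth=0
After op 10 (type): buf='blugoblue' undo_depth=6 redo_depth=0

Answer: 6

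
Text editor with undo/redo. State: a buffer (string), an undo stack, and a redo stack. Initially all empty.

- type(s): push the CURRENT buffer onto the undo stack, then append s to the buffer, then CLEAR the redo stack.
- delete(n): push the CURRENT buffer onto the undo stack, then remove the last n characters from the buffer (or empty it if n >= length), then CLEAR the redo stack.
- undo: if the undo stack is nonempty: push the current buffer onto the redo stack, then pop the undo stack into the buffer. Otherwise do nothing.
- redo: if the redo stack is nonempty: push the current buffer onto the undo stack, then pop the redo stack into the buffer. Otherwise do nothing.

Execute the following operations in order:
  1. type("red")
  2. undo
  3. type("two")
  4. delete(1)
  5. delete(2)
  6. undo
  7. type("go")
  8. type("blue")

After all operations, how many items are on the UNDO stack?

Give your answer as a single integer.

Answer: 4

Derivation:
After op 1 (type): buf='red' undo_depth=1 redo_depth=0
After op 2 (undo): buf='(empty)' undo_depth=0 redo_depth=1
After op 3 (type): buf='two' undo_depth=1 redo_depth=0
After op 4 (delete): buf='tw' undo_depth=2 redo_depth=0
After op 5 (delete): buf='(empty)' undo_depth=3 redo_depth=0
After op 6 (undo): buf='tw' undo_depth=2 redo_depth=1
After op 7 (type): buf='twgo' undo_depth=3 redo_depth=0
After op 8 (type): buf='twgoblue' undo_depth=4 redo_depth=0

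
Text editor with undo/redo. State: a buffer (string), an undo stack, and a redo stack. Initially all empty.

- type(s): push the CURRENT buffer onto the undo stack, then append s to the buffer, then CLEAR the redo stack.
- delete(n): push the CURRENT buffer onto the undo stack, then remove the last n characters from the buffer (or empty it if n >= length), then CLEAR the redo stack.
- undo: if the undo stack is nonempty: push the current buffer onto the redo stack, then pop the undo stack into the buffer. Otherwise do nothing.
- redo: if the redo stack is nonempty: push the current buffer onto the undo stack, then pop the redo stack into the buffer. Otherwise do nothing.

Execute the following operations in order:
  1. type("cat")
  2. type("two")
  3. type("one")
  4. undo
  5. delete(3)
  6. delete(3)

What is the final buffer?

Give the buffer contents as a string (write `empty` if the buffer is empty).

Answer: empty

Derivation:
After op 1 (type): buf='cat' undo_depth=1 redo_depth=0
After op 2 (type): buf='cattwo' undo_depth=2 redo_depth=0
After op 3 (type): buf='cattwoone' undo_depth=3 redo_depth=0
After op 4 (undo): buf='cattwo' undo_depth=2 redo_depth=1
After op 5 (delete): buf='cat' undo_depth=3 redo_depth=0
After op 6 (delete): buf='(empty)' undo_depth=4 redo_depth=0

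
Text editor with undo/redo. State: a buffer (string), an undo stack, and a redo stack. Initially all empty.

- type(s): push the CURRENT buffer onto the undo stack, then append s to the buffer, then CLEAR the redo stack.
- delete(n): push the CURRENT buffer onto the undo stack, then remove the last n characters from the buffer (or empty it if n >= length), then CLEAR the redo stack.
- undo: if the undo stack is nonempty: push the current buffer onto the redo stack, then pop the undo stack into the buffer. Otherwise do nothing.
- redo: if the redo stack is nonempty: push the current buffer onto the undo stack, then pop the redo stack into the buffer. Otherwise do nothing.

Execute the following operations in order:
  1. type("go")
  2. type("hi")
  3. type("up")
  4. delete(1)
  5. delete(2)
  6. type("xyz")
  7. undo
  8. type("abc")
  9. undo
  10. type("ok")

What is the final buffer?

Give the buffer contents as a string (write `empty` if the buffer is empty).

Answer: gohok

Derivation:
After op 1 (type): buf='go' undo_depth=1 redo_depth=0
After op 2 (type): buf='gohi' undo_depth=2 redo_depth=0
After op 3 (type): buf='gohiup' undo_depth=3 redo_depth=0
After op 4 (delete): buf='gohiu' undo_depth=4 redo_depth=0
After op 5 (delete): buf='goh' undo_depth=5 redo_depth=0
After op 6 (type): buf='gohxyz' undo_depth=6 redo_depth=0
After op 7 (undo): buf='goh' undo_depth=5 redo_depth=1
After op 8 (type): buf='gohabc' undo_depth=6 redo_depth=0
After op 9 (undo): buf='goh' undo_depth=5 redo_depth=1
After op 10 (type): buf='gohok' undo_depth=6 redo_depth=0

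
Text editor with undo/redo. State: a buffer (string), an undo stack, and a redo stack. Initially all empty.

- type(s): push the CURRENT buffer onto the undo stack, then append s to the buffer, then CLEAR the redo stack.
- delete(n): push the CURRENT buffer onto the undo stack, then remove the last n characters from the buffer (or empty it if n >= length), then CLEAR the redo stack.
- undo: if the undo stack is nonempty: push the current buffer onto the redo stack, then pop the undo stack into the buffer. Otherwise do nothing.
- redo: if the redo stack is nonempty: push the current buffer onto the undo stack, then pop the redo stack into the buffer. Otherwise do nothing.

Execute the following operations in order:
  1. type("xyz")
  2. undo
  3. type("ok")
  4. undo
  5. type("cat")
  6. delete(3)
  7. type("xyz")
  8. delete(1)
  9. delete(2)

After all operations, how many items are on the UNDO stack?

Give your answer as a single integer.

After op 1 (type): buf='xyz' undo_depth=1 redo_depth=0
After op 2 (undo): buf='(empty)' undo_depth=0 redo_depth=1
After op 3 (type): buf='ok' undo_depth=1 redo_depth=0
After op 4 (undo): buf='(empty)' undo_depth=0 redo_depth=1
After op 5 (type): buf='cat' undo_depth=1 redo_depth=0
After op 6 (delete): buf='(empty)' undo_depth=2 redo_depth=0
After op 7 (type): buf='xyz' undo_depth=3 redo_depth=0
After op 8 (delete): buf='xy' undo_depth=4 redo_depth=0
After op 9 (delete): buf='(empty)' undo_depth=5 redo_depth=0

Answer: 5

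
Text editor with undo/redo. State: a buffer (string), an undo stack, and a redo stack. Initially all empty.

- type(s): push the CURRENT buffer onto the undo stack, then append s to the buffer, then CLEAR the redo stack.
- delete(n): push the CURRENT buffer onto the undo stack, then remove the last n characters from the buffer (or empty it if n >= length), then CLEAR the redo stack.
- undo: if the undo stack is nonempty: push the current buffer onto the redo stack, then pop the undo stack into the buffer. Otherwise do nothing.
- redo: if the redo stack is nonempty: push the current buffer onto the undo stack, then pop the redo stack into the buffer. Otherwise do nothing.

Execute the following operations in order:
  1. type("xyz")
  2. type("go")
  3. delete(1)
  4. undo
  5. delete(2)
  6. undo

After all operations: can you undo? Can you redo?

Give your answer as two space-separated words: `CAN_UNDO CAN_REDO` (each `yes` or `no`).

After op 1 (type): buf='xyz' undo_depth=1 redo_depth=0
After op 2 (type): buf='xyzgo' undo_depth=2 redo_depth=0
After op 3 (delete): buf='xyzg' undo_depth=3 redo_depth=0
After op 4 (undo): buf='xyzgo' undo_depth=2 redo_depth=1
After op 5 (delete): buf='xyz' undo_depth=3 redo_depth=0
After op 6 (undo): buf='xyzgo' undo_depth=2 redo_depth=1

Answer: yes yes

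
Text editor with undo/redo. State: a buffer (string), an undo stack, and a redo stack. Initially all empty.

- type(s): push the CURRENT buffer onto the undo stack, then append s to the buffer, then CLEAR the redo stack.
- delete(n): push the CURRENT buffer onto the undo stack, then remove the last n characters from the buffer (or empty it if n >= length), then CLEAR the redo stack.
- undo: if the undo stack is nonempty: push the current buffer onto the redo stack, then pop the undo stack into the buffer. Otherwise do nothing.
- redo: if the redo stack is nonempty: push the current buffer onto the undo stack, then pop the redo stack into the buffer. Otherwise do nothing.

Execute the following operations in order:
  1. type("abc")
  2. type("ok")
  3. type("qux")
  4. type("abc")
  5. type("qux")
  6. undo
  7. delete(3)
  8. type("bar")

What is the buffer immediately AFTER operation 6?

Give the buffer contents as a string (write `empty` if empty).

Answer: abcokquxabc

Derivation:
After op 1 (type): buf='abc' undo_depth=1 redo_depth=0
After op 2 (type): buf='abcok' undo_depth=2 redo_depth=0
After op 3 (type): buf='abcokqux' undo_depth=3 redo_depth=0
After op 4 (type): buf='abcokquxabc' undo_depth=4 redo_depth=0
After op 5 (type): buf='abcokquxabcqux' undo_depth=5 redo_depth=0
After op 6 (undo): buf='abcokquxabc' undo_depth=4 redo_depth=1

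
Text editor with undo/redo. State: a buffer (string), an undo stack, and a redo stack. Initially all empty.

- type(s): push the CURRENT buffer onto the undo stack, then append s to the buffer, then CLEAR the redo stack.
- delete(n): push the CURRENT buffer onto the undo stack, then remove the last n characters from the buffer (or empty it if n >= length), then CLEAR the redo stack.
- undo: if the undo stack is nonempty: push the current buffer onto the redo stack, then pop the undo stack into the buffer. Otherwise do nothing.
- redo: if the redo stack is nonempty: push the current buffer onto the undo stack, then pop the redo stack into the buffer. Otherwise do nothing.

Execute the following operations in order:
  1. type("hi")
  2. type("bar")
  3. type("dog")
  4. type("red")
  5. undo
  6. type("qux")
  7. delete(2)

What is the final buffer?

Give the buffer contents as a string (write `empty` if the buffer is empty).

After op 1 (type): buf='hi' undo_depth=1 redo_depth=0
After op 2 (type): buf='hibar' undo_depth=2 redo_depth=0
After op 3 (type): buf='hibardog' undo_depth=3 redo_depth=0
After op 4 (type): buf='hibardogred' undo_depth=4 redo_depth=0
After op 5 (undo): buf='hibardog' undo_depth=3 redo_depth=1
After op 6 (type): buf='hibardogqux' undo_depth=4 redo_depth=0
After op 7 (delete): buf='hibardogq' undo_depth=5 redo_depth=0

Answer: hibardogq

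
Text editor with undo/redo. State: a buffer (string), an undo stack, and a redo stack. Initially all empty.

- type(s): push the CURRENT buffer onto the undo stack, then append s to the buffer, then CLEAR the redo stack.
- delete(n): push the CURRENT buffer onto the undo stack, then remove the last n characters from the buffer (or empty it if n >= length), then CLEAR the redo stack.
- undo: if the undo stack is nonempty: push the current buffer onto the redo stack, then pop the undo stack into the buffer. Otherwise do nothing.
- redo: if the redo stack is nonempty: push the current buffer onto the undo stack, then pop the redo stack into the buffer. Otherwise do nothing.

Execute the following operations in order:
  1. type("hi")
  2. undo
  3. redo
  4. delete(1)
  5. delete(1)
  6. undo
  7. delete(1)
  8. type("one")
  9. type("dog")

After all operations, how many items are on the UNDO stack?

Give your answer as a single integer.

Answer: 5

Derivation:
After op 1 (type): buf='hi' undo_depth=1 redo_depth=0
After op 2 (undo): buf='(empty)' undo_depth=0 redo_depth=1
After op 3 (redo): buf='hi' undo_depth=1 redo_depth=0
After op 4 (delete): buf='h' undo_depth=2 redo_depth=0
After op 5 (delete): buf='(empty)' undo_depth=3 redo_depth=0
After op 6 (undo): buf='h' undo_depth=2 redo_depth=1
After op 7 (delete): buf='(empty)' undo_depth=3 redo_depth=0
After op 8 (type): buf='one' undo_depth=4 redo_depth=0
After op 9 (type): buf='onedog' undo_depth=5 redo_depth=0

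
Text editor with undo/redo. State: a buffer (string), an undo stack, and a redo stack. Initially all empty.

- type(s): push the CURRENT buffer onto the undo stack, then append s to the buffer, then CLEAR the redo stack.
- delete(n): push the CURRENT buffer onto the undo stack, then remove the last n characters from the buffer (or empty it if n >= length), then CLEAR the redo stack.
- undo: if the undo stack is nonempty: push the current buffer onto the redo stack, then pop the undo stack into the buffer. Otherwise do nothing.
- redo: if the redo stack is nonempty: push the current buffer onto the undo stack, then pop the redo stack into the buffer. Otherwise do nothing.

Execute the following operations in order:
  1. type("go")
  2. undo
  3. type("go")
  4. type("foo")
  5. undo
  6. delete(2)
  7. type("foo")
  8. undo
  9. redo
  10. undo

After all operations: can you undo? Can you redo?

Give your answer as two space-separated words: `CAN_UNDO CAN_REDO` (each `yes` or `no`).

Answer: yes yes

Derivation:
After op 1 (type): buf='go' undo_depth=1 redo_depth=0
After op 2 (undo): buf='(empty)' undo_depth=0 redo_depth=1
After op 3 (type): buf='go' undo_depth=1 redo_depth=0
After op 4 (type): buf='gofoo' undo_depth=2 redo_depth=0
After op 5 (undo): buf='go' undo_depth=1 redo_depth=1
After op 6 (delete): buf='(empty)' undo_depth=2 redo_depth=0
After op 7 (type): buf='foo' undo_depth=3 redo_depth=0
After op 8 (undo): buf='(empty)' undo_depth=2 redo_depth=1
After op 9 (redo): buf='foo' undo_depth=3 redo_depth=0
After op 10 (undo): buf='(empty)' undo_depth=2 redo_depth=1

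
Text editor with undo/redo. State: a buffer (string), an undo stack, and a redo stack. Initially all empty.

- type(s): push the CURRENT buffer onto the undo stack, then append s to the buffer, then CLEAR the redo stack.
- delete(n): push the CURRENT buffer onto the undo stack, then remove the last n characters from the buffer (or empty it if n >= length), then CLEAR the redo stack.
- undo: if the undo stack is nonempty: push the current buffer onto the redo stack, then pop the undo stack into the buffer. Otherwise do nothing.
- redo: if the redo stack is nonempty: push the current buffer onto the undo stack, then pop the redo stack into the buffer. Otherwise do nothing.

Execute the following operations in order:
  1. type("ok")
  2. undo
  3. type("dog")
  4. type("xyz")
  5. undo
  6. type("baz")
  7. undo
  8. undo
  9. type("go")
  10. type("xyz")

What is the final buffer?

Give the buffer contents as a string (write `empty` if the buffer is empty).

After op 1 (type): buf='ok' undo_depth=1 redo_depth=0
After op 2 (undo): buf='(empty)' undo_depth=0 redo_depth=1
After op 3 (type): buf='dog' undo_depth=1 redo_depth=0
After op 4 (type): buf='dogxyz' undo_depth=2 redo_depth=0
After op 5 (undo): buf='dog' undo_depth=1 redo_depth=1
After op 6 (type): buf='dogbaz' undo_depth=2 redo_depth=0
After op 7 (undo): buf='dog' undo_depth=1 redo_depth=1
After op 8 (undo): buf='(empty)' undo_depth=0 redo_depth=2
After op 9 (type): buf='go' undo_depth=1 redo_depth=0
After op 10 (type): buf='goxyz' undo_depth=2 redo_depth=0

Answer: goxyz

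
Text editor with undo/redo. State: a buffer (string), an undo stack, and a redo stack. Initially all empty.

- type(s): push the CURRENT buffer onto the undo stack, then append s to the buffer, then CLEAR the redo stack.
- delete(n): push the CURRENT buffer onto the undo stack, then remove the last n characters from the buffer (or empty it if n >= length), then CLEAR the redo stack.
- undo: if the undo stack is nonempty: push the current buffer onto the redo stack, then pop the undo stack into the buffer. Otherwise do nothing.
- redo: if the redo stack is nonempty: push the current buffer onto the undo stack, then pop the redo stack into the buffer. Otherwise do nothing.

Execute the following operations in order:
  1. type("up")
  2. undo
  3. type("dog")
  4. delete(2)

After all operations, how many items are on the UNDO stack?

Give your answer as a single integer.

Answer: 2

Derivation:
After op 1 (type): buf='up' undo_depth=1 redo_depth=0
After op 2 (undo): buf='(empty)' undo_depth=0 redo_depth=1
After op 3 (type): buf='dog' undo_depth=1 redo_depth=0
After op 4 (delete): buf='d' undo_depth=2 redo_depth=0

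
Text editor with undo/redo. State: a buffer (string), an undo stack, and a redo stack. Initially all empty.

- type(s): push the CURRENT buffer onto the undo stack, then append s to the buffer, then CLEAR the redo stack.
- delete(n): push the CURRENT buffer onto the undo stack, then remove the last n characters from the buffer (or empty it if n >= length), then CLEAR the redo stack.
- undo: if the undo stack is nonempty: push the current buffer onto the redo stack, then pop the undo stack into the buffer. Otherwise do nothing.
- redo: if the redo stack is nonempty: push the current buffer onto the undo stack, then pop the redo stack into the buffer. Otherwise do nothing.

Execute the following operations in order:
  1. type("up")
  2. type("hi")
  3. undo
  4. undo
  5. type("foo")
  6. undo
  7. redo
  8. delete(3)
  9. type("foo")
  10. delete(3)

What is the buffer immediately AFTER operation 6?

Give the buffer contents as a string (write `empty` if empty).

Answer: empty

Derivation:
After op 1 (type): buf='up' undo_depth=1 redo_depth=0
After op 2 (type): buf='uphi' undo_depth=2 redo_depth=0
After op 3 (undo): buf='up' undo_depth=1 redo_depth=1
After op 4 (undo): buf='(empty)' undo_depth=0 redo_depth=2
After op 5 (type): buf='foo' undo_depth=1 redo_depth=0
After op 6 (undo): buf='(empty)' undo_depth=0 redo_depth=1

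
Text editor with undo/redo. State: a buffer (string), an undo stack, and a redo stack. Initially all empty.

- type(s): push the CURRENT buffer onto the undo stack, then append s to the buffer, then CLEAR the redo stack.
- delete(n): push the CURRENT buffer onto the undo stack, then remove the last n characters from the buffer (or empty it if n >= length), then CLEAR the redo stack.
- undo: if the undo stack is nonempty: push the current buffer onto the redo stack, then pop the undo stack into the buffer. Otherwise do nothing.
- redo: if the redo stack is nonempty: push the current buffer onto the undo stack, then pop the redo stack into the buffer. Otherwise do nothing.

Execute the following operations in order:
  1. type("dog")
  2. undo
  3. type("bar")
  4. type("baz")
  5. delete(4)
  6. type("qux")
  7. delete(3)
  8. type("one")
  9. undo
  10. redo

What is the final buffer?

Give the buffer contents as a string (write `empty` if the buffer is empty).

Answer: baone

Derivation:
After op 1 (type): buf='dog' undo_depth=1 redo_depth=0
After op 2 (undo): buf='(empty)' undo_depth=0 redo_depth=1
After op 3 (type): buf='bar' undo_depth=1 redo_depth=0
After op 4 (type): buf='barbaz' undo_depth=2 redo_depth=0
After op 5 (delete): buf='ba' undo_depth=3 redo_depth=0
After op 6 (type): buf='baqux' undo_depth=4 redo_depth=0
After op 7 (delete): buf='ba' undo_depth=5 redo_depth=0
After op 8 (type): buf='baone' undo_depth=6 redo_depth=0
After op 9 (undo): buf='ba' undo_depth=5 redo_depth=1
After op 10 (redo): buf='baone' undo_depth=6 redo_depth=0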